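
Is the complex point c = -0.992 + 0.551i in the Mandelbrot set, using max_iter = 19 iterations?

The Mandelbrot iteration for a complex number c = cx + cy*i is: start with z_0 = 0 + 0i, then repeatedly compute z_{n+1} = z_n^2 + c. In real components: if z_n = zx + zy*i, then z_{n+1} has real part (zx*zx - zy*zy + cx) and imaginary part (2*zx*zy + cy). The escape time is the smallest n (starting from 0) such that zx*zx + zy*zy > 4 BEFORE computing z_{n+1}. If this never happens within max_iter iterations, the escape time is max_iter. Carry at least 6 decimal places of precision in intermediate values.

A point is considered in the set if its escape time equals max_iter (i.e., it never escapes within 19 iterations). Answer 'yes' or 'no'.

Answer: no

Derivation:
z_0 = 0 + 0i, c = -0.9920 + 0.5510i
Iter 1: z = -0.9920 + 0.5510i, |z|^2 = 1.2877
Iter 2: z = -0.3115 + -0.5422i, |z|^2 = 0.3910
Iter 3: z = -1.1889 + 0.8888i, |z|^2 = 2.2035
Iter 4: z = -0.3685 + -1.5625i, |z|^2 = 2.5770
Iter 5: z = -3.2975 + 1.7025i, |z|^2 = 13.7719
Escaped at iteration 5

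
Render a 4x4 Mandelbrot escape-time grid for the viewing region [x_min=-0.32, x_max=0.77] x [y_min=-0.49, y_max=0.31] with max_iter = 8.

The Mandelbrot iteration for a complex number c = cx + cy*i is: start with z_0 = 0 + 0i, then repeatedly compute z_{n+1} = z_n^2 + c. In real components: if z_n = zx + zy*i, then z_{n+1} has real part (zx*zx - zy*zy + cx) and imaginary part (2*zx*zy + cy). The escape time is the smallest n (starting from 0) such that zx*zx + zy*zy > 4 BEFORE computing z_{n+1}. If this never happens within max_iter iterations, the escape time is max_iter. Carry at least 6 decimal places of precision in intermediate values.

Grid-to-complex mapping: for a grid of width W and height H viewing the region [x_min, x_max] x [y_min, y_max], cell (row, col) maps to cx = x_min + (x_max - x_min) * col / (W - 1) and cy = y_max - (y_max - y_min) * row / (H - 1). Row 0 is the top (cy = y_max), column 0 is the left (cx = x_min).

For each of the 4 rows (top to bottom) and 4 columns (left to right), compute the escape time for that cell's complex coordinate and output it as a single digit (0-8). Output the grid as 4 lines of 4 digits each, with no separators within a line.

Answer: 8883
8873
8883
8873

Derivation:
(row=0, col=0): c = -0.3200 + 0.3100i → escape time 8
(row=0, col=1): c = 0.0433 + 0.3100i → escape time 8
(row=0, col=2): c = 0.4067 + 0.3100i → escape time 8
(row=0, col=3): c = 0.7700 + 0.3100i → escape time 3
(row=1, col=0): c = -0.3200 + 0.0433i → escape time 8
(row=1, col=1): c = 0.0433 + 0.0433i → escape time 8
(row=1, col=2): c = 0.4067 + 0.0433i → escape time 7
(row=1, col=3): c = 0.7700 + 0.0433i → escape time 3
(row=2, col=0): c = -0.3200 + -0.2233i → escape time 8
(row=2, col=1): c = 0.0433 + -0.2233i → escape time 8
(row=2, col=2): c = 0.4067 + -0.2233i → escape time 8
(row=2, col=3): c = 0.7700 + -0.2233i → escape time 3
(row=3, col=0): c = -0.3200 + -0.4900i → escape time 8
(row=3, col=1): c = 0.0433 + -0.4900i → escape time 8
(row=3, col=2): c = 0.4067 + -0.4900i → escape time 7
(row=3, col=3): c = 0.7700 + -0.4900i → escape time 3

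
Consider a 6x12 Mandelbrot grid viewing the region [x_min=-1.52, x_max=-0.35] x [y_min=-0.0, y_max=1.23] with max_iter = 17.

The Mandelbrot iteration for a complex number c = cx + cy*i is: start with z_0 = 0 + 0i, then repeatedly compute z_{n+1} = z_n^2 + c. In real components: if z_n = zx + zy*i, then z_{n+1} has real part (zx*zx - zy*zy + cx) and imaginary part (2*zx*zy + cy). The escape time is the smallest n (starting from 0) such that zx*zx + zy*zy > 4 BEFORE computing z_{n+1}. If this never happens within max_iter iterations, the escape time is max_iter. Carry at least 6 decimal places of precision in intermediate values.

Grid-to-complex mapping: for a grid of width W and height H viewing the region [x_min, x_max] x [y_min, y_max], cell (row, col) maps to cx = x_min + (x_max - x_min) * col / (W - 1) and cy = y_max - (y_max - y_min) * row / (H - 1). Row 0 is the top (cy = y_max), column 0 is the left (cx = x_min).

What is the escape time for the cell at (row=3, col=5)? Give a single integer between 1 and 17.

Answer: 5

Derivation:
z_0 = 0 + 0i, c = -0.3500 + 0.8945i
Iter 1: z = -0.3500 + 0.8945i, |z|^2 = 0.9227
Iter 2: z = -1.0277 + 0.2684i, |z|^2 = 1.1282
Iter 3: z = 0.6342 + 0.3429i, |z|^2 = 0.5198
Iter 4: z = -0.0654 + 1.3295i, |z|^2 = 1.7719
Iter 5: z = -2.1133 + 0.7205i, |z|^2 = 4.9854
Escaped at iteration 5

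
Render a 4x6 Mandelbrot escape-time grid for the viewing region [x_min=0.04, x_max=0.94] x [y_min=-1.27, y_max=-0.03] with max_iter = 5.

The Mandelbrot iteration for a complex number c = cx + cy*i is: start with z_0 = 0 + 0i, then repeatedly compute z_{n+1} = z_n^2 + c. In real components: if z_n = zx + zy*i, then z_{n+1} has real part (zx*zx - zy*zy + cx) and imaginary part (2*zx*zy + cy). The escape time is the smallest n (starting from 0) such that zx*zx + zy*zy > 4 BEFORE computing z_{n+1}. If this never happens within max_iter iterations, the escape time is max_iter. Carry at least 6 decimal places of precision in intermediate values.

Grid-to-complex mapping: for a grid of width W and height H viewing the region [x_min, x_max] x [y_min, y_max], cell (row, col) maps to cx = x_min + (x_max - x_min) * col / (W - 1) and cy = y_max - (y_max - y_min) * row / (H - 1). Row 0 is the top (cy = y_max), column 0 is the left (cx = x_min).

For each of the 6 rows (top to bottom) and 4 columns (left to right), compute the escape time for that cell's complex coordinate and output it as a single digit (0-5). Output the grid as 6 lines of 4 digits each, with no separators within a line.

Answer: 5543
5543
5532
5532
5322
2222

Derivation:
(row=0, col=0): c = 0.0400 + -0.0300i → escape time 5
(row=0, col=1): c = 0.3400 + -0.0300i → escape time 5
(row=0, col=2): c = 0.6400 + -0.0300i → escape time 4
(row=0, col=3): c = 0.9400 + -0.0300i → escape time 3
(row=1, col=0): c = 0.0400 + -0.2780i → escape time 5
(row=1, col=1): c = 0.3400 + -0.2780i → escape time 5
(row=1, col=2): c = 0.6400 + -0.2780i → escape time 4
(row=1, col=3): c = 0.9400 + -0.2780i → escape time 3
(row=2, col=0): c = 0.0400 + -0.5260i → escape time 5
(row=2, col=1): c = 0.3400 + -0.5260i → escape time 5
(row=2, col=2): c = 0.6400 + -0.5260i → escape time 3
(row=2, col=3): c = 0.9400 + -0.5260i → escape time 2
(row=3, col=0): c = 0.0400 + -0.7740i → escape time 5
(row=3, col=1): c = 0.3400 + -0.7740i → escape time 5
(row=3, col=2): c = 0.6400 + -0.7740i → escape time 3
(row=3, col=3): c = 0.9400 + -0.7740i → escape time 2
(row=4, col=0): c = 0.0400 + -1.0220i → escape time 5
(row=4, col=1): c = 0.3400 + -1.0220i → escape time 3
(row=4, col=2): c = 0.6400 + -1.0220i → escape time 2
(row=4, col=3): c = 0.9400 + -1.0220i → escape time 2
(row=5, col=0): c = 0.0400 + -1.2700i → escape time 2
(row=5, col=1): c = 0.3400 + -1.2700i → escape time 2
(row=5, col=2): c = 0.6400 + -1.2700i → escape time 2
(row=5, col=3): c = 0.9400 + -1.2700i → escape time 2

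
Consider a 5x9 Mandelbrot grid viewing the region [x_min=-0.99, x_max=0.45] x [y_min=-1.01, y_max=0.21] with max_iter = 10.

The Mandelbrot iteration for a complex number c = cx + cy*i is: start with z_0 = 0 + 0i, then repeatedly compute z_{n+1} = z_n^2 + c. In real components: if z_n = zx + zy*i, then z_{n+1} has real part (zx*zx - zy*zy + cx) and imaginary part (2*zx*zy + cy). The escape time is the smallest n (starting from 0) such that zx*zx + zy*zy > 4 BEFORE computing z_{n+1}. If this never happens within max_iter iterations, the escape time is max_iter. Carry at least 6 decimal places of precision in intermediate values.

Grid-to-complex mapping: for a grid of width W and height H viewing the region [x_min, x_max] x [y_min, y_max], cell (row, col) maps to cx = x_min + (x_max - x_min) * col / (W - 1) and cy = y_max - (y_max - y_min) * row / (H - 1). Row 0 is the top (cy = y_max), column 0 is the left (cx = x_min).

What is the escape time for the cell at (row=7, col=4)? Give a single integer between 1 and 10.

Answer: 3

Derivation:
z_0 = 0 + 0i, c = 0.4500 + -0.8575i
Iter 1: z = 0.4500 + -0.8575i, |z|^2 = 0.9378
Iter 2: z = -0.0828 + -1.6292i, |z|^2 = 2.6613
Iter 3: z = -2.1976 + -0.5877i, |z|^2 = 5.1748
Escaped at iteration 3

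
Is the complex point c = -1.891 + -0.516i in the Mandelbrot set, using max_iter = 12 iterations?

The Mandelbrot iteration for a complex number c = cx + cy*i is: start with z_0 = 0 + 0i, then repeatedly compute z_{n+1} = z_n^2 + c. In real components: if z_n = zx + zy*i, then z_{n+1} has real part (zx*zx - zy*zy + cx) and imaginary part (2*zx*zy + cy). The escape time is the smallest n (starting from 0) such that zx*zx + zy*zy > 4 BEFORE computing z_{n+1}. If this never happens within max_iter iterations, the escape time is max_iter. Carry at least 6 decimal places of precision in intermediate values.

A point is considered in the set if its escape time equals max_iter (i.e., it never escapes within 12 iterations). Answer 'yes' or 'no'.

Answer: no

Derivation:
z_0 = 0 + 0i, c = -1.8910 + -0.5160i
Iter 1: z = -1.8910 + -0.5160i, |z|^2 = 3.8421
Iter 2: z = 1.4186 + 1.4355i, |z|^2 = 4.0732
Escaped at iteration 2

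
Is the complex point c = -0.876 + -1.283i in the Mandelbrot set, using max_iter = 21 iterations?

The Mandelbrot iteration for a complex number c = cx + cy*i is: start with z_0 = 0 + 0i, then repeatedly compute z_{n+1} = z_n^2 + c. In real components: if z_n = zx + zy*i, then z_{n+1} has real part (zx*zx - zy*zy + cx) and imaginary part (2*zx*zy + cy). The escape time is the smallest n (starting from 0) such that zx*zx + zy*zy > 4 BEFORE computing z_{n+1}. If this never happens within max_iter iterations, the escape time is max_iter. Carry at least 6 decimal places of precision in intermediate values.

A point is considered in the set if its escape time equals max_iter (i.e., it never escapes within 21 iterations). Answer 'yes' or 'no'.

Answer: no

Derivation:
z_0 = 0 + 0i, c = -0.8760 + -1.2830i
Iter 1: z = -0.8760 + -1.2830i, |z|^2 = 2.4135
Iter 2: z = -1.7547 + 0.9648i, |z|^2 = 4.0099
Escaped at iteration 2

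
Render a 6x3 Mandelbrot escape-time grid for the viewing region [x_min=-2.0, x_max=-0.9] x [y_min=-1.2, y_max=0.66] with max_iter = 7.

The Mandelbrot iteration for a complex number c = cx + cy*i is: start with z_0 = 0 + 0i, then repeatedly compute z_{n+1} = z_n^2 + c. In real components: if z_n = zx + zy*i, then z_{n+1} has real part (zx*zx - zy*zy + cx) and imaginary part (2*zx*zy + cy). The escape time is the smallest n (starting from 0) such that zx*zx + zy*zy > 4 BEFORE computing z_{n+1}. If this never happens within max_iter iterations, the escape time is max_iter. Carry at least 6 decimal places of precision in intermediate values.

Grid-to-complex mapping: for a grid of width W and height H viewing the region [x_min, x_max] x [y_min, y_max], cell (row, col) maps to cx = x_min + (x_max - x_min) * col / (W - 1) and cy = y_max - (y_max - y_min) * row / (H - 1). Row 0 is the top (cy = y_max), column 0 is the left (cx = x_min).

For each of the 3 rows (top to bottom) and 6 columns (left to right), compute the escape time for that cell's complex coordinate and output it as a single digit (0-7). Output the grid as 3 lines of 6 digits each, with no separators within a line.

(row=0, col=0): c = -2.0000 + 0.6600i → escape time 1
(row=0, col=1): c = -1.7800 + 0.6600i → escape time 3
(row=0, col=2): c = -1.5600 + 0.6600i → escape time 3
(row=0, col=3): c = -1.3400 + 0.6600i → escape time 3
(row=0, col=4): c = -1.1200 + 0.6600i → escape time 3
(row=0, col=5): c = -0.9000 + 0.6600i → escape time 4
(row=1, col=0): c = -2.0000 + -0.2700i → escape time 1
(row=1, col=1): c = -1.7800 + -0.2700i → escape time 4
(row=1, col=2): c = -1.5600 + -0.2700i → escape time 5
(row=1, col=3): c = -1.3400 + -0.2700i → escape time 7
(row=1, col=4): c = -1.1200 + -0.2700i → escape time 7
(row=1, col=5): c = -0.9000 + -0.2700i → escape time 7
(row=2, col=0): c = -2.0000 + -1.2000i → escape time 1
(row=2, col=1): c = -1.7800 + -1.2000i → escape time 1
(row=2, col=2): c = -1.5600 + -1.2000i → escape time 2
(row=2, col=3): c = -1.3400 + -1.2000i → escape time 2
(row=2, col=4): c = -1.1200 + -1.2000i → escape time 3
(row=2, col=5): c = -0.9000 + -1.2000i → escape time 3

Answer: 133334
145777
112233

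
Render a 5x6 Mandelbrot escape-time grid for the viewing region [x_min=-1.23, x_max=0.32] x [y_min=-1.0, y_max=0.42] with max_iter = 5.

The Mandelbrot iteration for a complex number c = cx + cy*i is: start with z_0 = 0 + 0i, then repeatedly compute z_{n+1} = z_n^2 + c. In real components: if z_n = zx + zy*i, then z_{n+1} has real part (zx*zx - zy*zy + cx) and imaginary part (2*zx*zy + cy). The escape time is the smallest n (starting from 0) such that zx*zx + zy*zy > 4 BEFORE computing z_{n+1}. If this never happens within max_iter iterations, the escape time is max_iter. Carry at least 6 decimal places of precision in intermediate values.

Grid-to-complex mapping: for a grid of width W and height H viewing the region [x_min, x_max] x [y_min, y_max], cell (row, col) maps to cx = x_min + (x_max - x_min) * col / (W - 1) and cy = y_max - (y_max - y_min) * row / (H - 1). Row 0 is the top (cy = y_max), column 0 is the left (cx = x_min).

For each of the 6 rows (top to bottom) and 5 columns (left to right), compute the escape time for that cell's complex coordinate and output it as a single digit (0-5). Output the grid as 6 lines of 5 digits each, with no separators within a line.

(row=0, col=0): c = -1.2300 + 0.4200i → escape time 5
(row=0, col=1): c = -0.8425 + 0.4200i → escape time 5
(row=0, col=2): c = -0.4550 + 0.4200i → escape time 5
(row=0, col=3): c = -0.0675 + 0.4200i → escape time 5
(row=0, col=4): c = 0.3200 + 0.4200i → escape time 5
(row=1, col=0): c = -1.2300 + 0.1360i → escape time 5
(row=1, col=1): c = -0.8425 + 0.1360i → escape time 5
(row=1, col=2): c = -0.4550 + 0.1360i → escape time 5
(row=1, col=3): c = -0.0675 + 0.1360i → escape time 5
(row=1, col=4): c = 0.3200 + 0.1360i → escape time 5
(row=2, col=0): c = -1.2300 + -0.1480i → escape time 5
(row=2, col=1): c = -0.8425 + -0.1480i → escape time 5
(row=2, col=2): c = -0.4550 + -0.1480i → escape time 5
(row=2, col=3): c = -0.0675 + -0.1480i → escape time 5
(row=2, col=4): c = 0.3200 + -0.1480i → escape time 5
(row=3, col=0): c = -1.2300 + -0.4320i → escape time 5
(row=3, col=1): c = -0.8425 + -0.4320i → escape time 5
(row=3, col=2): c = -0.4550 + -0.4320i → escape time 5
(row=3, col=3): c = -0.0675 + -0.4320i → escape time 5
(row=3, col=4): c = 0.3200 + -0.4320i → escape time 5
(row=4, col=0): c = -1.2300 + -0.7160i → escape time 3
(row=4, col=1): c = -0.8425 + -0.7160i → escape time 4
(row=4, col=2): c = -0.4550 + -0.7160i → escape time 5
(row=4, col=3): c = -0.0675 + -0.7160i → escape time 5
(row=4, col=4): c = 0.3200 + -0.7160i → escape time 5
(row=5, col=0): c = -1.2300 + -1.0000i → escape time 3
(row=5, col=1): c = -0.8425 + -1.0000i → escape time 3
(row=5, col=2): c = -0.4550 + -1.0000i → escape time 4
(row=5, col=3): c = -0.0675 + -1.0000i → escape time 5
(row=5, col=4): c = 0.3200 + -1.0000i → escape time 3

Answer: 55555
55555
55555
55555
34555
33453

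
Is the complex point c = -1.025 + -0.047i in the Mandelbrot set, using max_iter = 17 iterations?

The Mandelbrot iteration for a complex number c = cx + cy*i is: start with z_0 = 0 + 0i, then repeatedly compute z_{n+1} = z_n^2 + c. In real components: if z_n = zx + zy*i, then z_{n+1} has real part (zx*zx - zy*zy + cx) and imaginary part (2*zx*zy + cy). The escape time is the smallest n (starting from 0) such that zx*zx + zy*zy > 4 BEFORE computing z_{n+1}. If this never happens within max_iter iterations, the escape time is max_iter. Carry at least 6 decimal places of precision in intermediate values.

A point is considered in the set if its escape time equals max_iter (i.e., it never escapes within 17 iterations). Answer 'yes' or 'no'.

z_0 = 0 + 0i, c = -1.0250 + -0.0470i
Iter 1: z = -1.0250 + -0.0470i, |z|^2 = 1.0528
Iter 2: z = 0.0234 + 0.0493i, |z|^2 = 0.0030
Iter 3: z = -1.0269 + -0.0447i, |z|^2 = 1.0565
Iter 4: z = 0.0275 + 0.0448i, |z|^2 = 0.0028
Iter 5: z = -1.0262 + -0.0445i, |z|^2 = 1.0552
Iter 6: z = 0.0262 + 0.0444i, |z|^2 = 0.0027
Iter 7: z = -1.0263 + -0.0447i, |z|^2 = 1.0553
Iter 8: z = 0.0263 + 0.0447i, |z|^2 = 0.0027
Iter 9: z = -1.0263 + -0.0447i, |z|^2 = 1.0553
Iter 10: z = 0.0263 + 0.0447i, |z|^2 = 0.0027
Iter 11: z = -1.0263 + -0.0447i, |z|^2 = 1.0553
Iter 12: z = 0.0263 + 0.0446i, |z|^2 = 0.0027
Iter 13: z = -1.0263 + -0.0447i, |z|^2 = 1.0553
Iter 14: z = 0.0263 + 0.0447i, |z|^2 = 0.0027
Iter 15: z = -1.0263 + -0.0447i, |z|^2 = 1.0553
Iter 16: z = 0.0263 + 0.0447i, |z|^2 = 0.0027
Did not escape in 17 iterations → in set

Answer: yes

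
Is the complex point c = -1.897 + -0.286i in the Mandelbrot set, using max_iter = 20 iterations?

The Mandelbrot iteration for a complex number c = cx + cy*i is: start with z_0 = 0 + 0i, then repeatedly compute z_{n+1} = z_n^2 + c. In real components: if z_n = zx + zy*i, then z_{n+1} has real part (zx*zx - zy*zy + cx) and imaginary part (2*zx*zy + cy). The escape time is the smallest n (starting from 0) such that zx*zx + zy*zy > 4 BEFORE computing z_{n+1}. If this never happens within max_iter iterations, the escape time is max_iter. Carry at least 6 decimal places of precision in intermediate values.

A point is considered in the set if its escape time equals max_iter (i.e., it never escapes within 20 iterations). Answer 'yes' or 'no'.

Answer: no

Derivation:
z_0 = 0 + 0i, c = -1.8970 + -0.2860i
Iter 1: z = -1.8970 + -0.2860i, |z|^2 = 3.6804
Iter 2: z = 1.6198 + 0.7991i, |z|^2 = 3.2623
Iter 3: z = 0.0883 + 2.3027i, |z|^2 = 5.3104
Escaped at iteration 3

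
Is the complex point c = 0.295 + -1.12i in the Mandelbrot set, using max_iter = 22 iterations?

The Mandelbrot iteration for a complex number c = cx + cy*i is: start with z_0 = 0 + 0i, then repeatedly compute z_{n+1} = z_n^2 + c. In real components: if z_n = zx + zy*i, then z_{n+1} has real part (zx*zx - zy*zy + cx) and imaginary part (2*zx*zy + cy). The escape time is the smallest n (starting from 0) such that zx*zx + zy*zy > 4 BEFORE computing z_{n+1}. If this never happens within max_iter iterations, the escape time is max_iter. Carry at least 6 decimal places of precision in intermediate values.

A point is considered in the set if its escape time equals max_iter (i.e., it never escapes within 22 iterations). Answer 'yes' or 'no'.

Answer: no

Derivation:
z_0 = 0 + 0i, c = 0.2950 + -1.1200i
Iter 1: z = 0.2950 + -1.1200i, |z|^2 = 1.3414
Iter 2: z = -0.8724 + -1.7808i, |z|^2 = 3.9323
Iter 3: z = -2.1152 + 1.9871i, |z|^2 = 8.4225
Escaped at iteration 3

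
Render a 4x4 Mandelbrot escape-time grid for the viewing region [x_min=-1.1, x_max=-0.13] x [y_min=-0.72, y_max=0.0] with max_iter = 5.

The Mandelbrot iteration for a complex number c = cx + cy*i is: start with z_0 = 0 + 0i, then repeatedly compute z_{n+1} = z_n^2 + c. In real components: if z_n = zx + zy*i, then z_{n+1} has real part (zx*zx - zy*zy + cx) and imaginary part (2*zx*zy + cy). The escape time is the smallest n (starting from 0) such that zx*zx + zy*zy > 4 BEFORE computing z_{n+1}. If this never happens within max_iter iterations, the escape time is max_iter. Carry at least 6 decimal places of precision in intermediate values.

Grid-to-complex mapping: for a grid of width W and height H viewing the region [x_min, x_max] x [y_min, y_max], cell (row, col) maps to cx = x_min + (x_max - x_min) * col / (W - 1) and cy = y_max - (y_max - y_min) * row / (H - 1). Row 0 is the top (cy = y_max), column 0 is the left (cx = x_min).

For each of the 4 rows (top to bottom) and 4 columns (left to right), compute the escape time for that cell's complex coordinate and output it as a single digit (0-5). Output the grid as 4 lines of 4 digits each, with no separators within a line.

(row=0, col=0): c = -1.1000 + 0.0000i → escape time 5
(row=0, col=1): c = -0.7767 + 0.0000i → escape time 5
(row=0, col=2): c = -0.4533 + 0.0000i → escape time 5
(row=0, col=3): c = -0.1300 + 0.0000i → escape time 5
(row=1, col=0): c = -1.1000 + -0.2400i → escape time 5
(row=1, col=1): c = -0.7767 + -0.2400i → escape time 5
(row=1, col=2): c = -0.4533 + -0.2400i → escape time 5
(row=1, col=3): c = -0.1300 + -0.2400i → escape time 5
(row=2, col=0): c = -1.1000 + -0.4800i → escape time 5
(row=2, col=1): c = -0.7767 + -0.4800i → escape time 5
(row=2, col=2): c = -0.4533 + -0.4800i → escape time 5
(row=2, col=3): c = -0.1300 + -0.4800i → escape time 5
(row=3, col=0): c = -1.1000 + -0.7200i → escape time 3
(row=3, col=1): c = -0.7767 + -0.7200i → escape time 4
(row=3, col=2): c = -0.4533 + -0.7200i → escape time 5
(row=3, col=3): c = -0.1300 + -0.7200i → escape time 5

Answer: 5555
5555
5555
3455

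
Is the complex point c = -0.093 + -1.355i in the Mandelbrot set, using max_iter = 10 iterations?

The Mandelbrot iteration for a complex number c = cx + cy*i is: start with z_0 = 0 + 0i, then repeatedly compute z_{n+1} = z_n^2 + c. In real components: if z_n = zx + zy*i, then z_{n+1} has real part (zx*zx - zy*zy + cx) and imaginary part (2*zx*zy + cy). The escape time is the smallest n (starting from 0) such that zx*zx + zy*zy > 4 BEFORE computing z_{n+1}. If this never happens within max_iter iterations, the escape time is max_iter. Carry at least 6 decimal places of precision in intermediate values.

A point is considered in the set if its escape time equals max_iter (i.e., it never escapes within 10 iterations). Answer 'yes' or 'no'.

Answer: no

Derivation:
z_0 = 0 + 0i, c = -0.0930 + -1.3550i
Iter 1: z = -0.0930 + -1.3550i, |z|^2 = 1.8447
Iter 2: z = -1.9204 + -1.1030i, |z|^2 = 4.9044
Escaped at iteration 2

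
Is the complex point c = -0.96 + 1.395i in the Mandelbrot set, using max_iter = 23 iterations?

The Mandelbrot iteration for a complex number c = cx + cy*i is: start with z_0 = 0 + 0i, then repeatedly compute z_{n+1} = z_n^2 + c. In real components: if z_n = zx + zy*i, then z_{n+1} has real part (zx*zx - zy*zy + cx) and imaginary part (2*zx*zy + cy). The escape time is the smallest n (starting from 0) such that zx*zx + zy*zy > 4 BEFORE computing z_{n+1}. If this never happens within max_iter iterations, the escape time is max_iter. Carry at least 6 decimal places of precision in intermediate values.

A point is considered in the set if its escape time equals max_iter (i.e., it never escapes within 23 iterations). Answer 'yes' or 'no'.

Answer: no

Derivation:
z_0 = 0 + 0i, c = -0.9600 + 1.3950i
Iter 1: z = -0.9600 + 1.3950i, |z|^2 = 2.8676
Iter 2: z = -1.9844 + -1.2834i, |z|^2 = 5.5851
Escaped at iteration 2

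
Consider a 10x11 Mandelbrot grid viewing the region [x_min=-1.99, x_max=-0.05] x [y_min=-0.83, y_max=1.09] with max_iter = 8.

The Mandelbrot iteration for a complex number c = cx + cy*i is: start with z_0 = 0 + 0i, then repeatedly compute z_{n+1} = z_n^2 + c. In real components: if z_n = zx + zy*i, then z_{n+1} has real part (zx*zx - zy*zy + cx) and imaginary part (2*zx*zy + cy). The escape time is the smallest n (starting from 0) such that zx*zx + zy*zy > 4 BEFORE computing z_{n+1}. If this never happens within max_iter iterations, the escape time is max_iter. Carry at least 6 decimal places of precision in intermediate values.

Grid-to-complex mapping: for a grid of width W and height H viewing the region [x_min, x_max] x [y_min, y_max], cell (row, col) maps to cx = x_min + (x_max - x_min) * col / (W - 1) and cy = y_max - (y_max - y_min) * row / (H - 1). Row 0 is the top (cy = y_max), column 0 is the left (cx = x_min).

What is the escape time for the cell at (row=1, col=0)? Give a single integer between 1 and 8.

Answer: 1

Derivation:
z_0 = 0 + 0i, c = -1.9900 + 0.8980i
Iter 1: z = -1.9900 + 0.8980i, |z|^2 = 4.7665
Escaped at iteration 1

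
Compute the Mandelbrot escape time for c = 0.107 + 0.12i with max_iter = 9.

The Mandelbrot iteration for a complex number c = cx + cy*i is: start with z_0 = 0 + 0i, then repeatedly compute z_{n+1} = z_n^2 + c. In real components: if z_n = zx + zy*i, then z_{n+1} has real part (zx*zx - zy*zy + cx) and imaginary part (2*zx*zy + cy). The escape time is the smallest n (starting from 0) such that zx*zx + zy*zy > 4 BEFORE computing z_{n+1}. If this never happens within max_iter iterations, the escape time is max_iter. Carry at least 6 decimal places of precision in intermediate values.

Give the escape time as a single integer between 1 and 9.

Answer: 9

Derivation:
z_0 = 0 + 0i, c = 0.1070 + 0.1200i
Iter 1: z = 0.1070 + 0.1200i, |z|^2 = 0.0258
Iter 2: z = 0.1040 + 0.1457i, |z|^2 = 0.0320
Iter 3: z = 0.0966 + 0.1503i, |z|^2 = 0.0319
Iter 4: z = 0.0937 + 0.1490i, |z|^2 = 0.0310
Iter 5: z = 0.0936 + 0.1479i, |z|^2 = 0.0306
Iter 6: z = 0.0939 + 0.1477i, |z|^2 = 0.0306
Iter 7: z = 0.0940 + 0.1477i, |z|^2 = 0.0307
Iter 8: z = 0.0940 + 0.1478i, |z|^2 = 0.0307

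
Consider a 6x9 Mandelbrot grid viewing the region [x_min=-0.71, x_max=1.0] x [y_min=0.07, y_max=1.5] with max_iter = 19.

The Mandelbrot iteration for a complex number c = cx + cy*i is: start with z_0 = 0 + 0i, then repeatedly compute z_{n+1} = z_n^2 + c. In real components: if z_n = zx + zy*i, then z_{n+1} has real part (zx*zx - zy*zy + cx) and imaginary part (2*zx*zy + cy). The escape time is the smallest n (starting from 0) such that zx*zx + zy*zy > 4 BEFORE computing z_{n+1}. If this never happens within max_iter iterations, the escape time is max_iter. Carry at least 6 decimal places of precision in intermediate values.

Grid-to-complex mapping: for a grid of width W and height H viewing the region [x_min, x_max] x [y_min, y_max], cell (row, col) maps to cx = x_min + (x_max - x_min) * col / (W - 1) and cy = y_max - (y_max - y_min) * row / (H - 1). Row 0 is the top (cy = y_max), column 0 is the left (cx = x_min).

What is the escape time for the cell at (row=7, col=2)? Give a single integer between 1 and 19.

z_0 = 0 + 0i, c = -0.0260 + 0.2488i
Iter 1: z = -0.0260 + 0.2488i, |z|^2 = 0.0626
Iter 2: z = -0.0872 + 0.2358i, |z|^2 = 0.0632
Iter 3: z = -0.0740 + 0.2076i, |z|^2 = 0.0486
Iter 4: z = -0.0636 + 0.2180i, |z|^2 = 0.0516
Iter 5: z = -0.0695 + 0.2210i, |z|^2 = 0.0537
Iter 6: z = -0.0700 + 0.2180i, |z|^2 = 0.0524
Iter 7: z = -0.0686 + 0.2182i, |z|^2 = 0.0523
Iter 8: z = -0.0689 + 0.2188i, |z|^2 = 0.0526
Iter 9: z = -0.0691 + 0.2186i, |z|^2 = 0.0526
Iter 10: z = -0.0690 + 0.2185i, |z|^2 = 0.0525
Iter 11: z = -0.0690 + 0.2186i, |z|^2 = 0.0525
Iter 12: z = -0.0690 + 0.2186i, |z|^2 = 0.0525
Iter 13: z = -0.0690 + 0.2186i, |z|^2 = 0.0525
Iter 14: z = -0.0690 + 0.2186i, |z|^2 = 0.0525
Iter 15: z = -0.0690 + 0.2186i, |z|^2 = 0.0525
Iter 16: z = -0.0690 + 0.2186i, |z|^2 = 0.0525
Iter 17: z = -0.0690 + 0.2186i, |z|^2 = 0.0525
Iter 18: z = -0.0690 + 0.2186i, |z|^2 = 0.0525

Answer: 19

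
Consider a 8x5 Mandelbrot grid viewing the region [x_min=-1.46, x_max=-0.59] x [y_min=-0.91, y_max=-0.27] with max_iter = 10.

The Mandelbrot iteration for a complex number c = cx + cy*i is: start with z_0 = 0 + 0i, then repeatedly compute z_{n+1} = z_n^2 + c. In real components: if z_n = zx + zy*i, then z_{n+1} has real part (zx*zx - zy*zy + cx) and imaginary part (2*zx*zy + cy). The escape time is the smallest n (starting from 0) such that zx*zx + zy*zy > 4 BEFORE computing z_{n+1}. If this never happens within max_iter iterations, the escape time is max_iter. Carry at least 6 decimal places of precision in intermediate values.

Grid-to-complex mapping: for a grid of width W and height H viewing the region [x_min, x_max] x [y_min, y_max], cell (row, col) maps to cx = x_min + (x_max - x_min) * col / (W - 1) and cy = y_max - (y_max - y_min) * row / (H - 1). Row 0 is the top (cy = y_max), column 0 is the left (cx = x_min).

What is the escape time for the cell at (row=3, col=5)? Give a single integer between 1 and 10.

z_0 = 0 + 0i, c = -0.8386 + -0.7500i
Iter 1: z = -0.8386 + -0.7500i, |z|^2 = 1.2657
Iter 2: z = -0.6979 + 0.5079i, |z|^2 = 0.7449
Iter 3: z = -0.6095 + -1.4588i, |z|^2 = 2.4997
Iter 4: z = -2.5953 + 1.0282i, |z|^2 = 7.7930
Escaped at iteration 4

Answer: 4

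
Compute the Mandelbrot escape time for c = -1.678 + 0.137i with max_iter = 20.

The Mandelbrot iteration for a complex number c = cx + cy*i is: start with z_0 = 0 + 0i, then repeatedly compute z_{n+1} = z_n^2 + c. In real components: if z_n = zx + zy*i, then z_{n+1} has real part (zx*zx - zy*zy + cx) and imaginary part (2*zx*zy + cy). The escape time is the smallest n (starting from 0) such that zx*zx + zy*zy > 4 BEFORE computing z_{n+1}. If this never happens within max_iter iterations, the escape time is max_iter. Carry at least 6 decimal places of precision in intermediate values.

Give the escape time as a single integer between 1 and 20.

z_0 = 0 + 0i, c = -1.6780 + 0.1370i
Iter 1: z = -1.6780 + 0.1370i, |z|^2 = 2.8345
Iter 2: z = 1.1189 + -0.3228i, |z|^2 = 1.3562
Iter 3: z = -0.5302 + -0.5853i, |z|^2 = 0.6237
Iter 4: z = -1.7395 + 0.7577i, |z|^2 = 3.5998
Iter 5: z = 0.7737 + -2.4989i, |z|^2 = 6.8430
Escaped at iteration 5

Answer: 5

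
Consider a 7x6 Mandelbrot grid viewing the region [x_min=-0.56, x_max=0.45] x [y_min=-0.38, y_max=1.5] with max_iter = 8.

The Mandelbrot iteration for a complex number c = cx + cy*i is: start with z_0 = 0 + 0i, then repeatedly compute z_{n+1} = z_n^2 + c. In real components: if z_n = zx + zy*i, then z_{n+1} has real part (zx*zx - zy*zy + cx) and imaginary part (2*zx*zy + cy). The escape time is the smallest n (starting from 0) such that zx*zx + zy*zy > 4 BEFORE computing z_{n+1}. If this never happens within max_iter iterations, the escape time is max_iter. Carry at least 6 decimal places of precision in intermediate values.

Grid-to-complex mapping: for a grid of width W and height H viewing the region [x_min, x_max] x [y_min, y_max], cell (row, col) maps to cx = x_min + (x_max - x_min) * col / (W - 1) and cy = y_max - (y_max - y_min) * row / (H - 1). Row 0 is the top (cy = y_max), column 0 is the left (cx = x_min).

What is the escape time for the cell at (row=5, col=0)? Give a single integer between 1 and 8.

Answer: 8

Derivation:
z_0 = 0 + 0i, c = -0.5600 + -0.3800i
Iter 1: z = -0.5600 + -0.3800i, |z|^2 = 0.4580
Iter 2: z = -0.3908 + 0.0456i, |z|^2 = 0.1548
Iter 3: z = -0.4094 + -0.4156i, |z|^2 = 0.3403
Iter 4: z = -0.5652 + -0.0397i, |z|^2 = 0.3210
Iter 5: z = -0.2421 + -0.3351i, |z|^2 = 0.1709
Iter 6: z = -0.6137 + -0.2177i, |z|^2 = 0.4240
Iter 7: z = -0.2308 + -0.1128i, |z|^2 = 0.0660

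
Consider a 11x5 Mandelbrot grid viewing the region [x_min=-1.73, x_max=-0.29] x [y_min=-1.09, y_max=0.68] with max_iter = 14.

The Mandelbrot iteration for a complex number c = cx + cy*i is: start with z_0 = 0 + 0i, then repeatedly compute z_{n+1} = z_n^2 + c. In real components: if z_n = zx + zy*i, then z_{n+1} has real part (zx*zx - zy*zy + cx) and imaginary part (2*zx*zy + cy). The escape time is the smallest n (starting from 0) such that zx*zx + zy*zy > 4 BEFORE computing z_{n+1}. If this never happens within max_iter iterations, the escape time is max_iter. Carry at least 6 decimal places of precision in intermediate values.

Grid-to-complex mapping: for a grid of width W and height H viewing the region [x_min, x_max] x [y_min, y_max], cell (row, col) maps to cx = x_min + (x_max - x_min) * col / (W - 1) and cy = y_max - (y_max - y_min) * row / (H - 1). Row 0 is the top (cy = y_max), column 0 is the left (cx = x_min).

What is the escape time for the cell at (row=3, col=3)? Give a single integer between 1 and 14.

Answer: 3

Derivation:
z_0 = 0 + 0i, c = -1.2980 + -0.6475i
Iter 1: z = -1.2980 + -0.6475i, |z|^2 = 2.1041
Iter 2: z = -0.0325 + 1.0334i, |z|^2 = 1.0690
Iter 3: z = -2.3649 + -0.7146i, |z|^2 = 6.1033
Escaped at iteration 3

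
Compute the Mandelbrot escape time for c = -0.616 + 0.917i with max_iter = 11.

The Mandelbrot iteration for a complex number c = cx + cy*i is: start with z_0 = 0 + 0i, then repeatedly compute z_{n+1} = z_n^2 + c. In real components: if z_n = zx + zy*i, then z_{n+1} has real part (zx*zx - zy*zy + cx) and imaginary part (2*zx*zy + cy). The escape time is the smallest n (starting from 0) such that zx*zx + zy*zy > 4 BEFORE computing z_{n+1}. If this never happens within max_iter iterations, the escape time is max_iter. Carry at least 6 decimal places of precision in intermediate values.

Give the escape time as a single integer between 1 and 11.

Answer: 4

Derivation:
z_0 = 0 + 0i, c = -0.6160 + 0.9170i
Iter 1: z = -0.6160 + 0.9170i, |z|^2 = 1.2203
Iter 2: z = -1.0774 + -0.2127i, |z|^2 = 1.2061
Iter 3: z = 0.4996 + 1.3754i, |z|^2 = 2.1414
Iter 4: z = -2.2582 + 2.2913i, |z|^2 = 10.3498
Escaped at iteration 4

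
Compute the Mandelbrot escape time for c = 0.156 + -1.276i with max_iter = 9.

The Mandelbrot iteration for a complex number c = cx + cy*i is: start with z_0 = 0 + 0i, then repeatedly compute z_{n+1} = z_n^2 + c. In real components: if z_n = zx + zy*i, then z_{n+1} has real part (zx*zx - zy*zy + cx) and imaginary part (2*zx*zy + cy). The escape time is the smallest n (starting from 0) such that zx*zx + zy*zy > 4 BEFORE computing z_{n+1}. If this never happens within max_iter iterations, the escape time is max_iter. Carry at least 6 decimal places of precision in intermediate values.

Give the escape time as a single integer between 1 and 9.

Answer: 2

Derivation:
z_0 = 0 + 0i, c = 0.1560 + -1.2760i
Iter 1: z = 0.1560 + -1.2760i, |z|^2 = 1.6525
Iter 2: z = -1.4478 + -1.6741i, |z|^2 = 4.8989
Escaped at iteration 2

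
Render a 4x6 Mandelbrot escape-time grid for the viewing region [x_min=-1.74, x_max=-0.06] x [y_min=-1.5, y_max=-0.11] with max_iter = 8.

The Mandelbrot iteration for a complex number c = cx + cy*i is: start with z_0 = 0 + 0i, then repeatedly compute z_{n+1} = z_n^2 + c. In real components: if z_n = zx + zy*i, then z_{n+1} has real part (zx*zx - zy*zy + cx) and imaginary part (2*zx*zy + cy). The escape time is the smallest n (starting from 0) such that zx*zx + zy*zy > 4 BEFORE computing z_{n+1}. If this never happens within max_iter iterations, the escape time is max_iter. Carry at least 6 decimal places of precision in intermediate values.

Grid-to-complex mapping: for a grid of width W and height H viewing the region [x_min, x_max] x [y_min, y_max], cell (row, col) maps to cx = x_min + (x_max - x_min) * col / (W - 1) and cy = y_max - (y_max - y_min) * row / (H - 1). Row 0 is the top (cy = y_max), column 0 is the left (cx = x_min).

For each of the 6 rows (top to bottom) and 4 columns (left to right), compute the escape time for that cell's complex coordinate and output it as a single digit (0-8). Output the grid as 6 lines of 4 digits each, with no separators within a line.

Answer: 4888
3788
3388
2348
1233
1222

Derivation:
(row=0, col=0): c = -1.7400 + -0.1100i → escape time 4
(row=0, col=1): c = -1.1800 + -0.1100i → escape time 8
(row=0, col=2): c = -0.6200 + -0.1100i → escape time 8
(row=0, col=3): c = -0.0600 + -0.1100i → escape time 8
(row=1, col=0): c = -1.7400 + -0.3880i → escape time 3
(row=1, col=1): c = -1.1800 + -0.3880i → escape time 7
(row=1, col=2): c = -0.6200 + -0.3880i → escape time 8
(row=1, col=3): c = -0.0600 + -0.3880i → escape time 8
(row=2, col=0): c = -1.7400 + -0.6660i → escape time 3
(row=2, col=1): c = -1.1800 + -0.6660i → escape time 3
(row=2, col=2): c = -0.6200 + -0.6660i → escape time 8
(row=2, col=3): c = -0.0600 + -0.6660i → escape time 8
(row=3, col=0): c = -1.7400 + -0.9440i → escape time 2
(row=3, col=1): c = -1.1800 + -0.9440i → escape time 3
(row=3, col=2): c = -0.6200 + -0.9440i → escape time 4
(row=3, col=3): c = -0.0600 + -0.9440i → escape time 8
(row=4, col=0): c = -1.7400 + -1.2220i → escape time 1
(row=4, col=1): c = -1.1800 + -1.2220i → escape time 2
(row=4, col=2): c = -0.6200 + -1.2220i → escape time 3
(row=4, col=3): c = -0.0600 + -1.2220i → escape time 3
(row=5, col=0): c = -1.7400 + -1.5000i → escape time 1
(row=5, col=1): c = -1.1800 + -1.5000i → escape time 2
(row=5, col=2): c = -0.6200 + -1.5000i → escape time 2
(row=5, col=3): c = -0.0600 + -1.5000i → escape time 2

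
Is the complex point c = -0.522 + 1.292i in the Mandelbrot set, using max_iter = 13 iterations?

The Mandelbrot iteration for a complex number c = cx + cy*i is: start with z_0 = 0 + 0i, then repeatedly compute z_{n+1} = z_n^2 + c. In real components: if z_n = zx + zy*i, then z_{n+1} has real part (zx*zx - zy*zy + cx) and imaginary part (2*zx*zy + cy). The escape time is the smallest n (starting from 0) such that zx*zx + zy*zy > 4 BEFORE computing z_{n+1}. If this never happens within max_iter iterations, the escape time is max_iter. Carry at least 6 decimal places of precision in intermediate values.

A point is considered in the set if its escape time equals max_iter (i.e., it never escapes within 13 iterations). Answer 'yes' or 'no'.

Answer: no

Derivation:
z_0 = 0 + 0i, c = -0.5220 + 1.2920i
Iter 1: z = -0.5220 + 1.2920i, |z|^2 = 1.9417
Iter 2: z = -1.9188 + -0.0568i, |z|^2 = 3.6849
Iter 3: z = 3.1565 + 1.5102i, |z|^2 = 12.2440
Escaped at iteration 3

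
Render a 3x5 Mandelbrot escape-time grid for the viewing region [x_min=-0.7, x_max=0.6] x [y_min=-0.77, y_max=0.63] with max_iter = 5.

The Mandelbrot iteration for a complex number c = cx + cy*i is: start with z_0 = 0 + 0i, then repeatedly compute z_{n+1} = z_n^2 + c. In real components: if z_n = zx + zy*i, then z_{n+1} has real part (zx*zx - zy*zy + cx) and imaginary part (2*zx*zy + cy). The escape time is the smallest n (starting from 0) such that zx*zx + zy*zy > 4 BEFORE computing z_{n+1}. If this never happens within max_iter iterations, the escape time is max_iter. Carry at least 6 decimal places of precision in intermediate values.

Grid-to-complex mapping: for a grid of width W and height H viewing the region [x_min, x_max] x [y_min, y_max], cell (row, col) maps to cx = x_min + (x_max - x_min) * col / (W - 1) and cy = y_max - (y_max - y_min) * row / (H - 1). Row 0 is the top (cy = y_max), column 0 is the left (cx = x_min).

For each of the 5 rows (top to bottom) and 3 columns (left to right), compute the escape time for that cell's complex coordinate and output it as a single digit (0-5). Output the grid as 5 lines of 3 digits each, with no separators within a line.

Answer: 553
554
554
554
453

Derivation:
(row=0, col=0): c = -0.7000 + 0.6300i → escape time 5
(row=0, col=1): c = -0.0500 + 0.6300i → escape time 5
(row=0, col=2): c = 0.6000 + 0.6300i → escape time 3
(row=1, col=0): c = -0.7000 + 0.2800i → escape time 5
(row=1, col=1): c = -0.0500 + 0.2800i → escape time 5
(row=1, col=2): c = 0.6000 + 0.2800i → escape time 4
(row=2, col=0): c = -0.7000 + -0.0700i → escape time 5
(row=2, col=1): c = -0.0500 + -0.0700i → escape time 5
(row=2, col=2): c = 0.6000 + -0.0700i → escape time 4
(row=3, col=0): c = -0.7000 + -0.4200i → escape time 5
(row=3, col=1): c = -0.0500 + -0.4200i → escape time 5
(row=3, col=2): c = 0.6000 + -0.4200i → escape time 4
(row=4, col=0): c = -0.7000 + -0.7700i → escape time 4
(row=4, col=1): c = -0.0500 + -0.7700i → escape time 5
(row=4, col=2): c = 0.6000 + -0.7700i → escape time 3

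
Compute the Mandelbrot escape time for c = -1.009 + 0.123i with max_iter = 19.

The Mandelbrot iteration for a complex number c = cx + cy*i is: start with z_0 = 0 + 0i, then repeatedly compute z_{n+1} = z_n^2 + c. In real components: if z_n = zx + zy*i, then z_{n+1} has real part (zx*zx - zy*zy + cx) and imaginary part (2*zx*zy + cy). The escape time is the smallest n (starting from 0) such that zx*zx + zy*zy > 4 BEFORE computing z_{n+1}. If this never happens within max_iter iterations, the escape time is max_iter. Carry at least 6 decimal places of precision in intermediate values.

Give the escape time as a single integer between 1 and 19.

z_0 = 0 + 0i, c = -1.0090 + 0.1230i
Iter 1: z = -1.0090 + 0.1230i, |z|^2 = 1.0332
Iter 2: z = -0.0060 + -0.1252i, |z|^2 = 0.0157
Iter 3: z = -1.0246 + 0.1245i, |z|^2 = 1.0654
Iter 4: z = 0.0254 + -0.1322i, |z|^2 = 0.0181
Iter 5: z = -1.0258 + 0.1163i, |z|^2 = 1.0658
Iter 6: z = 0.0298 + -0.1156i, |z|^2 = 0.0142
Iter 7: z = -1.0215 + 0.1161i, |z|^2 = 1.0569
Iter 8: z = 0.0209 + -0.1142i, |z|^2 = 0.0135
Iter 9: z = -1.0216 + 0.1182i, |z|^2 = 1.0577
Iter 10: z = 0.0207 + -0.1185i, |z|^2 = 0.0145
Iter 11: z = -1.0226 + 0.1181i, |z|^2 = 1.0597
Iter 12: z = 0.0228 + -0.1185i, |z|^2 = 0.0146
Iter 13: z = -1.0225 + 0.1176i, |z|^2 = 1.0594
Iter 14: z = 0.0227 + -0.1175i, |z|^2 = 0.0143
Iter 15: z = -1.0223 + 0.1177i, |z|^2 = 1.0589
Iter 16: z = 0.0222 + -0.1176i, |z|^2 = 0.0143
Iter 17: z = -1.0223 + 0.1178i, |z|^2 = 1.0590
Iter 18: z = 0.0223 + -0.1178i, |z|^2 = 0.0144

Answer: 19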